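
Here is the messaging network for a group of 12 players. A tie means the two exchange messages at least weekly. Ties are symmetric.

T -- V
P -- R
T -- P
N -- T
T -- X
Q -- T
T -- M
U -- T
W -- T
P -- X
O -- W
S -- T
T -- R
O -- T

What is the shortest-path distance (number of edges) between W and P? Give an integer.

One shortest route is W – T – P, which uses 2 edges, and W and P are not directly tied, so nothing shorter exists. So d(W,P) = 2.

2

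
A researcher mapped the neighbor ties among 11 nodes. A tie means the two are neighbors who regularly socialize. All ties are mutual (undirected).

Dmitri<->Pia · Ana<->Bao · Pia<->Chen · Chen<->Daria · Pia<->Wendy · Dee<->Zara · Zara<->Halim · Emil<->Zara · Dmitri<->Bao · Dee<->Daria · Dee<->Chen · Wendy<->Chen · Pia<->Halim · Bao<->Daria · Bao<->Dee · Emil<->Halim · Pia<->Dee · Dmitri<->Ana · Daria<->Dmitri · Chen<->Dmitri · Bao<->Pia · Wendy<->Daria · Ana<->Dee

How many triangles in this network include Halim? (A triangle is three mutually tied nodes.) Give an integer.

1

Halim's neighbors: Emil, Pia, and Zara.
Neighbor pairs that are themselves tied: Halim–Emil–Zara. Each forms one triangle with Halim, for 1 in total.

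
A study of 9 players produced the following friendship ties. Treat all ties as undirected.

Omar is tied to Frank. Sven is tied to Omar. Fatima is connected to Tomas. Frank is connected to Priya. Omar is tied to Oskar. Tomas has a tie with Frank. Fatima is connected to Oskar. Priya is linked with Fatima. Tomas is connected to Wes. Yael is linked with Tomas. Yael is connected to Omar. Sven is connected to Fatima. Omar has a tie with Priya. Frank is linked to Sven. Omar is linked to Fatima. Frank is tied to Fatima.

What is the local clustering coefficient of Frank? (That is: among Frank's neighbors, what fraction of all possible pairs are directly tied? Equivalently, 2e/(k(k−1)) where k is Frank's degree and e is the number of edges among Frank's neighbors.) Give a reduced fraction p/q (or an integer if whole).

3/5

Frank's neighbors: Fatima, Omar, Priya, Sven, and Tomas (k = 5).
Possible neighbor pairs: C(5,2) = 10. Edges among them: Fatima–Omar, Fatima–Priya, Fatima–Sven, Fatima–Tomas, Omar–Priya, Omar–Sven → e = 6.
Clustering(Frank) = 6/10 = 3/5.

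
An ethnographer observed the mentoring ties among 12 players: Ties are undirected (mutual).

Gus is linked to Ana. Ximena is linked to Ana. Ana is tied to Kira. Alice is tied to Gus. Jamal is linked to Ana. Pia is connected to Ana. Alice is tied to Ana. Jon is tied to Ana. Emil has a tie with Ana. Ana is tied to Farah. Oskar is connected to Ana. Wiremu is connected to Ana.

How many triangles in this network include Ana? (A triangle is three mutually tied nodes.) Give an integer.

Ana's neighbors: Alice, Emil, Farah, Gus, Jamal, Jon, Kira, Oskar, Pia, Wiremu, and Ximena.
Neighbor pairs that are themselves tied: Ana–Alice–Gus. Each forms one triangle with Ana, for 1 in total.

1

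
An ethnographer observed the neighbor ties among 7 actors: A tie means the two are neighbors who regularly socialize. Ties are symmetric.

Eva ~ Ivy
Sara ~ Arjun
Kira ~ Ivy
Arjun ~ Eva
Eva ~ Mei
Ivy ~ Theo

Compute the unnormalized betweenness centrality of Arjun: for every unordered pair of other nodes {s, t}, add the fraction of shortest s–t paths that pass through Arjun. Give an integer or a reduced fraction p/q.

5

Pairs whose geodesics pass through Arjun — Sara–Theo: 1; Sara–Mei: 1; Sara–Eva: 1; Sara–Ivy: 1; Sara–Kira: 1.
All other pairs contribute 0.
Summing the contributions gives betweenness(Arjun) = 5.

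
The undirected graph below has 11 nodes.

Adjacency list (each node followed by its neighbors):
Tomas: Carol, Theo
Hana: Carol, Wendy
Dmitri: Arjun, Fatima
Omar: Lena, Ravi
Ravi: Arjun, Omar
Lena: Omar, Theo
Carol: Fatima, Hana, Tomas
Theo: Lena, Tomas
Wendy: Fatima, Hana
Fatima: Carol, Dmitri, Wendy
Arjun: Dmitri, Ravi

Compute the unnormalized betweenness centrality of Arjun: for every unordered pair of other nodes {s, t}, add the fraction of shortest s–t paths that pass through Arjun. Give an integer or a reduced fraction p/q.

9

Pairs whose geodesics pass through Arjun — Carol–Ravi: 1; Hana–Ravi: 2/2; Wendy–Ravi: 1; Wendy–Omar: 1; Fatima–Ravi: 1; Fatima–Omar: 1; Dmitri–Ravi: 1; Dmitri–Omar: 1; Dmitri–Lena: 1.
All other pairs contribute 0.
Summing the contributions gives betweenness(Arjun) = 9.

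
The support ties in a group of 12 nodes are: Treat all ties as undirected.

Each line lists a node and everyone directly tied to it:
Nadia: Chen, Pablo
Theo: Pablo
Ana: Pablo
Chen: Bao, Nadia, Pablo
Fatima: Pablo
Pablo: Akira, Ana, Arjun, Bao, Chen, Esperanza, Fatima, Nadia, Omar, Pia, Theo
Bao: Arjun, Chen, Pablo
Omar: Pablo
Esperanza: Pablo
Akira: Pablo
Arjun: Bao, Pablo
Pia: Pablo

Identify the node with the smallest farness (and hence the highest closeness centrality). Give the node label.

Pablo

Farness (sum of distances to all others) for each node — Akira:21, Ana:21, Arjun:20, Bao:19, Chen:19, Esperanza:21, Fatima:21, Nadia:20, Omar:21, Pablo:11, Pia:21, Theo:21.
The smallest farness is 11, for Pablo, so Pablo has the highest closeness.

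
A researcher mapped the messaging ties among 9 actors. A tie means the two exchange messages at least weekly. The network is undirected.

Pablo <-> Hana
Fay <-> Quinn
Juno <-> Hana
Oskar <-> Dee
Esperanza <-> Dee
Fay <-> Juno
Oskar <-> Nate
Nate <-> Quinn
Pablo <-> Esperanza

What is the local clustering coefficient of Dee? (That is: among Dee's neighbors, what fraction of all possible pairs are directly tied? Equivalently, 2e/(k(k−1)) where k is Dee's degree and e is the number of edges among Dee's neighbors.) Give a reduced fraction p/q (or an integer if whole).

Dee's neighbors: Esperanza and Oskar (k = 2).
Possible neighbor pairs: C(2,2) = 1. Edges among them: none → e = 0.
Clustering(Dee) = 0/1.

0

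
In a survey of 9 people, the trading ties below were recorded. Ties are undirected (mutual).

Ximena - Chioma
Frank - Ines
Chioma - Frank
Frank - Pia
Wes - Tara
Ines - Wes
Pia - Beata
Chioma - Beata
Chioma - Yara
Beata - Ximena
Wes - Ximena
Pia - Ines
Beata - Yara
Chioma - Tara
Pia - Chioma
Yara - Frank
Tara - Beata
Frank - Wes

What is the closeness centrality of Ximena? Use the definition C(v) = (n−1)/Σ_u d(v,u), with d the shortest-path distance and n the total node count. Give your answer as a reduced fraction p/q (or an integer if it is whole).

8/13

Distances from Ximena: Beata:1, Chioma:1, Frank:2, Ines:2, Pia:2, Tara:2, Wes:1, Yara:2. Sum = 13.
n = 9, so closeness = 8/13.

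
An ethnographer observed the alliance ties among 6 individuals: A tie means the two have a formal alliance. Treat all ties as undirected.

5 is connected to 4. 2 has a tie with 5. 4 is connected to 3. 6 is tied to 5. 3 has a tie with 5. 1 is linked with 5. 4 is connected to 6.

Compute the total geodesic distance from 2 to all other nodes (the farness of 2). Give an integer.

Distances from 2: 1:2, 3:2, 4:2, 5:1, 6:2.
Sum = 2 + 2 + 2 + 1 + 2 = 9.

9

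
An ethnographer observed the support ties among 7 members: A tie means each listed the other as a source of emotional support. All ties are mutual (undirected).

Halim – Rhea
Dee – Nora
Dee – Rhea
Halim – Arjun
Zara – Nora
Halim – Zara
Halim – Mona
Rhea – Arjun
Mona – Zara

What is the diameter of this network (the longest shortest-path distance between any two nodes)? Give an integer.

Eccentricity of each node (its greatest distance to any other): Arjun:3, Dee:3, Halim:2, Mona:3, Nora:3, Rhea:2, Zara:2.
The maximum eccentricity is 3, realized for instance by the pair Mona–Dee via Mona – Halim – Rhea – Dee. So the diameter is 3.

3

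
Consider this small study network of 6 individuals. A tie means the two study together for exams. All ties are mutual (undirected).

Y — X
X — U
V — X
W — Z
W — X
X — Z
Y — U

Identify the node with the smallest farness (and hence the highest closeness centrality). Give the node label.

X

Farness (sum of distances to all others) for each node — U:8, V:9, W:8, X:5, Y:8, Z:8.
The smallest farness is 5, for X, so X has the highest closeness.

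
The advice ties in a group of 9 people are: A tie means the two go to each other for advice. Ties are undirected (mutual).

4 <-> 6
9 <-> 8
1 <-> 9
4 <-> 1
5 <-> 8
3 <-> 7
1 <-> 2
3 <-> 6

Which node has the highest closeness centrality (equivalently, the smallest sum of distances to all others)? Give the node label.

Farness (sum of distances to all others) for each node — 1:17, 2:24, 3:26, 4:18, 5:32, 6:21, 7:33, 8:25, 9:20.
The smallest farness is 17, for 1, so 1 has the highest closeness.

1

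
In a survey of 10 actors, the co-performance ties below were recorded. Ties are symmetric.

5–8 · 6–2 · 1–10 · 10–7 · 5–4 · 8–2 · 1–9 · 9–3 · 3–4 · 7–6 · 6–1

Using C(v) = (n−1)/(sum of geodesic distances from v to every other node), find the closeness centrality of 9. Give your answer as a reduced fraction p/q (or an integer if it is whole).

Distances from 9: 1:1, 2:3, 3:1, 4:2, 5:3, 6:2, 7:3, 8:4, 10:2. Sum = 21.
n = 10, so closeness = 9/21 = 3/7.

3/7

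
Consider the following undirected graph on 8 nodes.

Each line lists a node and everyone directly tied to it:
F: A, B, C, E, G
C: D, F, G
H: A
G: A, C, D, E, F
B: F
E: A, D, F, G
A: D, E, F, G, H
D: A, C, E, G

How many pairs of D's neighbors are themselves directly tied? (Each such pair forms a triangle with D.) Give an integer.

D's neighbors: A, C, E, and G.
Neighbor pairs that are themselves tied: D–A–E; D–A–G; D–C–G; D–E–G. Each forms one triangle with D, for 4 in total.

4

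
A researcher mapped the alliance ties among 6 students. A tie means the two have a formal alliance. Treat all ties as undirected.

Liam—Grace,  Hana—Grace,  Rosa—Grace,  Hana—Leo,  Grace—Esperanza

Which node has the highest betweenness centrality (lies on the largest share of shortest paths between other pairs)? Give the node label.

Grace

Unnormalized betweenness of each node: Esperanza:0, Grace:9, Hana:4, Leo:0, Liam:0, Rosa:0.
Grace has the largest value, 9, making it the main broker — the node through which the most shortest paths run.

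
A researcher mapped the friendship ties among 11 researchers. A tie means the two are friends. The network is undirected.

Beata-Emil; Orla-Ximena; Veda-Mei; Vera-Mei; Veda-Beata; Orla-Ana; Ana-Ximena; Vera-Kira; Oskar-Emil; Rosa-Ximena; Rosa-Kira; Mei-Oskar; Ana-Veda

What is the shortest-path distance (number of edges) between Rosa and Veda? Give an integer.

One shortest route is Rosa – Ximena – Ana – Veda, which uses 3 edges, and at distance 2 from Rosa we only reach {Ana, Orla, Vera}, which does not include Veda. So d(Rosa,Veda) = 3.

3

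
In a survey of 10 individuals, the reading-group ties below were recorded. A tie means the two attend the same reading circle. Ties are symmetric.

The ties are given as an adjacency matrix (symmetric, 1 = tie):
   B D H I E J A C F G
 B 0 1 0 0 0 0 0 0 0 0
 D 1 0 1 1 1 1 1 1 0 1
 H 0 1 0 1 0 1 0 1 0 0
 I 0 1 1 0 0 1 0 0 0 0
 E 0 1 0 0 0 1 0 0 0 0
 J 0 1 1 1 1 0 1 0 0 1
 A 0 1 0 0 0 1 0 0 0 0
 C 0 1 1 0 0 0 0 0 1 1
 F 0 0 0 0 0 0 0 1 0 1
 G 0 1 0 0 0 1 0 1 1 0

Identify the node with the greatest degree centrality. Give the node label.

Degrees — A:2, B:1, C:4, D:8, E:2, F:2, G:4, H:4, I:3, J:6.
The maximum is 8, attained only by D.

D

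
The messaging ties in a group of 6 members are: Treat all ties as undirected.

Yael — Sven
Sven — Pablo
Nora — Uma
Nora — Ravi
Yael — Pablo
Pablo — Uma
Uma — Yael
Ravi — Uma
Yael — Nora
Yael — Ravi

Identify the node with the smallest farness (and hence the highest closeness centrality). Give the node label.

Farness (sum of distances to all others) for each node — Nora:7, Pablo:7, Ravi:7, Sven:8, Uma:6, Yael:5.
The smallest farness is 5, for Yael, so Yael has the highest closeness.

Yael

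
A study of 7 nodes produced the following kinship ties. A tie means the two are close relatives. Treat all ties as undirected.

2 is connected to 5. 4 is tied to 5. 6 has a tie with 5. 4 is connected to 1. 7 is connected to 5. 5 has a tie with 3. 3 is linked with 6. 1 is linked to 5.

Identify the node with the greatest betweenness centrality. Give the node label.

Unnormalized betweenness of each node: 1:0, 2:0, 3:0, 4:0, 5:13, 6:0, 7:0.
5 has the largest value, 13, making it the main broker — the node through which the most shortest paths run.

5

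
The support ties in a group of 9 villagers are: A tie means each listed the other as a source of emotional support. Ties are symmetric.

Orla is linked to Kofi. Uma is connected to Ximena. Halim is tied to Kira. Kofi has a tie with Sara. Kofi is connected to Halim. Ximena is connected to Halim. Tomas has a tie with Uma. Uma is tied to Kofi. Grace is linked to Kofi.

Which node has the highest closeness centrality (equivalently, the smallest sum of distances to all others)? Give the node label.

Farness (sum of distances to all others) for each node — Grace:18, Halim:14, Kira:21, Kofi:11, Orla:18, Sara:18, Tomas:21, Uma:14, Ximena:17.
The smallest farness is 11, for Kofi, so Kofi has the highest closeness.

Kofi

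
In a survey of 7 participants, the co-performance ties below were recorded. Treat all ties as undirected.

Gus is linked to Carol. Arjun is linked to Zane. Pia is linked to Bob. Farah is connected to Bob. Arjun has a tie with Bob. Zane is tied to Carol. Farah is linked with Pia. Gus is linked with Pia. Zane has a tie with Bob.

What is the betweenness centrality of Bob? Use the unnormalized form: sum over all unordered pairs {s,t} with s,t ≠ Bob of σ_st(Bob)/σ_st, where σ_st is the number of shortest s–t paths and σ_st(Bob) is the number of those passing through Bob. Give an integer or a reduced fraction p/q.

Pairs whose geodesics pass through Bob — Carol–Farah: 1/2; Zane–Farah: 1; Zane–Pia: 1; Arjun–Farah: 1; Arjun–Pia: 1; Arjun–Gus: 1/2.
All other pairs contribute 0.
Summing the contributions gives betweenness(Bob) = 5.

5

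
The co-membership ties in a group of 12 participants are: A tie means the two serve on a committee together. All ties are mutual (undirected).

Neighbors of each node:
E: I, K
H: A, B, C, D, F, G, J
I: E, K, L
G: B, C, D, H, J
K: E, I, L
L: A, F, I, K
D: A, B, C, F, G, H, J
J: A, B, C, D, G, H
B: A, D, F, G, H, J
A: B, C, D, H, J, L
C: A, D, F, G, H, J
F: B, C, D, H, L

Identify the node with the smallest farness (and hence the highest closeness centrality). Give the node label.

A

Farness (sum of distances to all others) for each node — A:17, B:20, C:20, D:19, E:35, F:18, G:25, H:19, I:26, J:20, K:26, L:19.
The smallest farness is 17, for A, so A has the highest closeness.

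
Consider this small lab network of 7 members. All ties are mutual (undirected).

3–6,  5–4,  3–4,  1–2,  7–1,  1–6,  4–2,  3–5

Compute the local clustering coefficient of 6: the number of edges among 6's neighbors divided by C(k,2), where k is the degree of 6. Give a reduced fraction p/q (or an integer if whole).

0

6's neighbors: 1 and 3 (k = 2).
Possible neighbor pairs: C(2,2) = 1. Edges among them: none → e = 0.
Clustering(6) = 0/1.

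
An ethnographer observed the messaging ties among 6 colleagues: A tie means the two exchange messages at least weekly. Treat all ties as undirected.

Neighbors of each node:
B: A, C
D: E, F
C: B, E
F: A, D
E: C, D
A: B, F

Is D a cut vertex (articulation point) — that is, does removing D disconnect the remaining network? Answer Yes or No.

No

Even without D, every remaining node can still reach every other (the residual graph is connected), so D is not a cut vertex.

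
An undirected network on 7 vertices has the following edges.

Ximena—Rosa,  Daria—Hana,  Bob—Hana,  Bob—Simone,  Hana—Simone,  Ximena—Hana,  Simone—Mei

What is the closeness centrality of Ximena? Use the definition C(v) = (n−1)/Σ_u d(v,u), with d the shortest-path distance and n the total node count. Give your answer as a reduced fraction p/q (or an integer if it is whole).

6/11

Distances from Ximena: Bob:2, Daria:2, Hana:1, Mei:3, Rosa:1, Simone:2. Sum = 11.
n = 7, so closeness = 6/11.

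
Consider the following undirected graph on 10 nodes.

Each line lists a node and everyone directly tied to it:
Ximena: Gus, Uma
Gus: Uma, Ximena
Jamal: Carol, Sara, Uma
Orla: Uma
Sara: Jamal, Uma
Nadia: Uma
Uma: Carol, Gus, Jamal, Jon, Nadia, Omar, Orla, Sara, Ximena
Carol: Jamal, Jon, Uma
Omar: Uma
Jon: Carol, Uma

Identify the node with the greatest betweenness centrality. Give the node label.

Uma

Unnormalized betweenness of each node: Carol:1/2, Gus:0, Jamal:1/2, Jon:0, Nadia:0, Omar:0, Orla:0, Sara:0, Uma:31, Ximena:0.
Uma has the largest value, 31, making it the main broker — the node through which the most shortest paths run.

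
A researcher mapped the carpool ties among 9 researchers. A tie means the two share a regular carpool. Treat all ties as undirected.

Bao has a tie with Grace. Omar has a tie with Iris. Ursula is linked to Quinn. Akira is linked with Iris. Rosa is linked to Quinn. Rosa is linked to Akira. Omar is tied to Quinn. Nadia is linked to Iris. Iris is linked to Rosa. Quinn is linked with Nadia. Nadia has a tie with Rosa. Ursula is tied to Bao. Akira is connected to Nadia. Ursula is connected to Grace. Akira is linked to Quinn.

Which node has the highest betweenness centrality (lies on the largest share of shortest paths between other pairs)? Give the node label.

Unnormalized betweenness of each node: Akira:1, Bao:0, Grace:0, Iris:3/2, Nadia:1, Omar:1, Quinn:33/2, Rosa:1, Ursula:12.
Quinn has the largest value, 33/2, making it the main broker — the node through which the most shortest paths run.

Quinn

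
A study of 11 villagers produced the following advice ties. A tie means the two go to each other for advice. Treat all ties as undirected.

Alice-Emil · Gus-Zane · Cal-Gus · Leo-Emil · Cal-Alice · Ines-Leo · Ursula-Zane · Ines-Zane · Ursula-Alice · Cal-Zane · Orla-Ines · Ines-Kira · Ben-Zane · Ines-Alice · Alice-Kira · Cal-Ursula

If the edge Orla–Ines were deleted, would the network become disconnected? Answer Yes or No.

Yes

Without the Orla–Ines edge there is no alternate route between Orla and Ines, so the network disconnects. It is a bridge.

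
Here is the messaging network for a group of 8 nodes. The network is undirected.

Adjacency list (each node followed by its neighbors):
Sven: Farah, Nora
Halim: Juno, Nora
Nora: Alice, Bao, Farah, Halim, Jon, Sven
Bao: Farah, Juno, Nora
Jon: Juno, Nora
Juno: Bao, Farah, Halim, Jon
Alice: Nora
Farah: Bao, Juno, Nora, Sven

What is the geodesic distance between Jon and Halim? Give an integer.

2

One shortest route is Jon – Nora – Halim, which uses 2 edges, and Jon and Halim are not directly tied, so nothing shorter exists. So d(Jon,Halim) = 2.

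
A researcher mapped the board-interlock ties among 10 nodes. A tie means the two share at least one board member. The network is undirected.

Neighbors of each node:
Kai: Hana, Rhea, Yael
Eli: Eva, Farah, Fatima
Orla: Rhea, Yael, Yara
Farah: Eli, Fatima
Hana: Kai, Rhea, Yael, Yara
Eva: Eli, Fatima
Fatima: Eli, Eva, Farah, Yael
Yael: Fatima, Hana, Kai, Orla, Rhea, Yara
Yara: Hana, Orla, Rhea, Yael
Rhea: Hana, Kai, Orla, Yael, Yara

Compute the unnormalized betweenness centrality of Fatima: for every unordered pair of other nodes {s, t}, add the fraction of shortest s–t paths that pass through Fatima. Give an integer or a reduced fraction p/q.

Pairs whose geodesics pass through Fatima — Kai–Eli: 1; Kai–Eva: 1; Kai–Farah: 1; Yael–Eli: 1; Yael–Eva: 1; Yael–Farah: 1; Hana–Eli: 1; Hana–Eva: 1; Hana–Farah: 1; Yara–Eli: 1; Yara–Eva: 1; Yara–Farah: 1; Rhea–Eli: 1; Rhea–Eva: 1 … (+5 more pairs).
All other pairs contribute 0.
Summing the contributions gives betweenness(Fatima) = 37/2.

37/2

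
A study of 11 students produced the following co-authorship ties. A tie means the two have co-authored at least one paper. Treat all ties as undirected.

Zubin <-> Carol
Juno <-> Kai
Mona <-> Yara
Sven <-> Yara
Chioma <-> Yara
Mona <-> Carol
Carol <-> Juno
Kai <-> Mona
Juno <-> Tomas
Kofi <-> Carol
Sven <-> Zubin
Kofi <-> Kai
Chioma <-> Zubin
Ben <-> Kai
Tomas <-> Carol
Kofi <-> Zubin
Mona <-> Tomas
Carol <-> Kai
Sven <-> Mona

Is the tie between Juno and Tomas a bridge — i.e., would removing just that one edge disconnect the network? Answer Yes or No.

Even without that edge, Juno still reaches Tomas via Juno – Carol – Tomas, so the network stays connected. Not a bridge.

No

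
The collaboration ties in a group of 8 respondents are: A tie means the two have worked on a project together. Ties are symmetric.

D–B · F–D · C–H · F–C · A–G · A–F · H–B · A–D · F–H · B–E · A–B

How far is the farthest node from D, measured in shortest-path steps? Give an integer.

2

Distances from D: A:1, B:1, C:2, E:2, F:1, G:2, H:2.
The largest is 2 (to E, H, G, and C), so the eccentricity of D is 2.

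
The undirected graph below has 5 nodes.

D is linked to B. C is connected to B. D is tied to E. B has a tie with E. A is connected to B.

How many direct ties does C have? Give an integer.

1

C is directly tied to B. That is 1 neighbor, so the degree of C is 1.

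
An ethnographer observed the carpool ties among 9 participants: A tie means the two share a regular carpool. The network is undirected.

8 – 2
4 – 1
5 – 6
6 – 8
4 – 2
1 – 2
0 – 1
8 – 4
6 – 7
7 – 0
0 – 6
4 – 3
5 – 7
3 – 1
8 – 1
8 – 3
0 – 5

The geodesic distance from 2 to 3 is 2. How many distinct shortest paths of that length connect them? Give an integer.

The shortest distance is 2. The length-2 paths are: 2–8–3; 2–4–3; 2–1–3.
That gives 3 distinct shortest paths.

3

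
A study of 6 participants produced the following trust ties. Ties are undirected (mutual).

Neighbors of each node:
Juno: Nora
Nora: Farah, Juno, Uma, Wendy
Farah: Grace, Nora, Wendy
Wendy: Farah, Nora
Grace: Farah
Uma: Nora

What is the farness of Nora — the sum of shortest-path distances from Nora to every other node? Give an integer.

Distances from Nora: Farah:1, Grace:2, Juno:1, Uma:1, Wendy:1.
Sum = 1 + 2 + 1 + 1 + 1 = 6.

6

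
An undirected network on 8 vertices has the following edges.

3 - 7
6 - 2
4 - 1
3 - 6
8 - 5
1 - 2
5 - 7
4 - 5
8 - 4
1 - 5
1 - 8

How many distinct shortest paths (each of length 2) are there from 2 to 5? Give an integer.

The shortest distance is 2, and the only length-2 path is 2–1–5. So there is exactly 1 shortest path.

1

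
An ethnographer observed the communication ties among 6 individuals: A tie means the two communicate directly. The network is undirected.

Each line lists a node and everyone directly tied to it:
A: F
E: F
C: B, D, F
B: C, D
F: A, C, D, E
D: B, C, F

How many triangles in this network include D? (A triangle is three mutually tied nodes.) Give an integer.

D's neighbors: B, C, and F.
Neighbor pairs that are themselves tied: D–B–C; D–C–F. Each forms one triangle with D, for 2 in total.

2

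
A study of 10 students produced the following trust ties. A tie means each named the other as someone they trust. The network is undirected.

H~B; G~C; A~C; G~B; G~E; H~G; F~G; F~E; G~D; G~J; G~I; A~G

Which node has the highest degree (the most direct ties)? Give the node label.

G

Degrees — A:2, B:2, C:2, D:1, E:2, F:2, G:9, H:2, I:1, J:1.
The maximum is 9, attained only by G.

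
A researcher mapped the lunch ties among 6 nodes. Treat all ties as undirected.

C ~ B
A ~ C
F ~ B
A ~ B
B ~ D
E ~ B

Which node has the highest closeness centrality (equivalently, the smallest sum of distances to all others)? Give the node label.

B

Farness (sum of distances to all others) for each node — A:8, B:5, C:8, D:9, E:9, F:9.
The smallest farness is 5, for B, so B has the highest closeness.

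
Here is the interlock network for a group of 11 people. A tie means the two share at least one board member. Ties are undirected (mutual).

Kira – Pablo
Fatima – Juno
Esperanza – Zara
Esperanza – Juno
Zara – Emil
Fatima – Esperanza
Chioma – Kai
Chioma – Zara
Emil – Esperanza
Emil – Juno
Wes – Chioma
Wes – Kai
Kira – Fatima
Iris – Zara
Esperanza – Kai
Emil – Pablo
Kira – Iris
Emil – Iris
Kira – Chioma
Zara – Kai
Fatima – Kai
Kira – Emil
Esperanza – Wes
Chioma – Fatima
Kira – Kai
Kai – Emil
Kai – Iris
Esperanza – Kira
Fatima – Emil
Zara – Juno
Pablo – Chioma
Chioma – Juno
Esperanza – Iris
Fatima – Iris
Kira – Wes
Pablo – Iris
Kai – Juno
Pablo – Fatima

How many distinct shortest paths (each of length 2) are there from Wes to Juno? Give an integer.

3

The shortest distance is 2. The length-2 paths are: Wes–Kai–Juno; Wes–Chioma–Juno; Wes–Esperanza–Juno.
That gives 3 distinct shortest paths.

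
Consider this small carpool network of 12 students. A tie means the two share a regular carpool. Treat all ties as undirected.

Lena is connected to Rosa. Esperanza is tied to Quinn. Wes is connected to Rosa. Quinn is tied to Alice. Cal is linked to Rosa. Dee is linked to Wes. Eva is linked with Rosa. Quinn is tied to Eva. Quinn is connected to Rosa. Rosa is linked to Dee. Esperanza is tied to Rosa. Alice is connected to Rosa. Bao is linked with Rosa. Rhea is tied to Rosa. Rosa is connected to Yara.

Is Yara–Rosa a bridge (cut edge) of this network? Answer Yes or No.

Without the Yara–Rosa edge there is no alternate route between Yara and Rosa, so the network disconnects. It is a bridge.

Yes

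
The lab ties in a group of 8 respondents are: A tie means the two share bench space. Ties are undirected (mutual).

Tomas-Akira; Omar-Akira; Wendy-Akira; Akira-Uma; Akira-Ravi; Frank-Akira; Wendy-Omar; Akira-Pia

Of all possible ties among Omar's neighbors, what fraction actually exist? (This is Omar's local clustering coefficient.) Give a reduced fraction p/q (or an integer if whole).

Omar's neighbors: Akira and Wendy (k = 2).
Possible neighbor pairs: C(2,2) = 1. Edges among them: Akira–Wendy → e = 1.
Clustering(Omar) = 1/1.

1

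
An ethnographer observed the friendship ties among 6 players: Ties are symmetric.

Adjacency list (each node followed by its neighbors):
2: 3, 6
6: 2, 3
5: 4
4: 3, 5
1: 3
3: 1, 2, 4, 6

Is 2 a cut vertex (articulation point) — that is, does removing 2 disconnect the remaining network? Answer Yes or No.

Even without 2, every remaining node can still reach every other (the residual graph is connected), so 2 is not a cut vertex.

No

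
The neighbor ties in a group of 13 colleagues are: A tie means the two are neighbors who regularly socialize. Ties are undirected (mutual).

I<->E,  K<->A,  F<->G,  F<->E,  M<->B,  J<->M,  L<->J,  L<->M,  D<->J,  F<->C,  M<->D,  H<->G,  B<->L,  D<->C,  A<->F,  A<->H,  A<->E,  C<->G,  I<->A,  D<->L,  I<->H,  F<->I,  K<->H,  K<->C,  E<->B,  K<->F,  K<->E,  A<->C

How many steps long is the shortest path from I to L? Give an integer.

3

One shortest route is I – E – B – L, which uses 3 edges, and at distance 2 from I we only reach {B, C, G, K}, which does not include L. So d(I,L) = 3.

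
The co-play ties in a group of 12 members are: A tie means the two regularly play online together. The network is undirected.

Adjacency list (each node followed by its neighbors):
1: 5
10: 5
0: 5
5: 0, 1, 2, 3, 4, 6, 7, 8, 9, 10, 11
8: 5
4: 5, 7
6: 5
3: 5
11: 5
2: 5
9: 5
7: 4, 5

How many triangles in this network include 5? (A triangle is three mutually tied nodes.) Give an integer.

5's neighbors: 0, 1, 2, 3, 4, 6, 7, 8, 9, 10, and 11.
Neighbor pairs that are themselves tied: 5–4–7. Each forms one triangle with 5, for 1 in total.

1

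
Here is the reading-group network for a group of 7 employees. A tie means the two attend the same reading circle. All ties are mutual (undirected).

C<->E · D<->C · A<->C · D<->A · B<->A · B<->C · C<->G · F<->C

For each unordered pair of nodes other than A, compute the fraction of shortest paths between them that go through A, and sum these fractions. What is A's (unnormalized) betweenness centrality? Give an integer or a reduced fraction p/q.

1/2

Pairs whose geodesics pass through A — D–B: 1/2.
All other pairs contribute 0.
Summing the contributions gives betweenness(A) = 1/2.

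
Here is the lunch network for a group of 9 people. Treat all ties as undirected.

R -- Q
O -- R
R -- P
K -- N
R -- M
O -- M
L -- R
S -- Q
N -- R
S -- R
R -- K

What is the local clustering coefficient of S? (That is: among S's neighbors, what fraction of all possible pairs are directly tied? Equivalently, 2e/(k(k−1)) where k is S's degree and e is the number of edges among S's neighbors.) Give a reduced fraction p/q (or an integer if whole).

1

S's neighbors: Q and R (k = 2).
Possible neighbor pairs: C(2,2) = 1. Edges among them: Q–R → e = 1.
Clustering(S) = 1/1.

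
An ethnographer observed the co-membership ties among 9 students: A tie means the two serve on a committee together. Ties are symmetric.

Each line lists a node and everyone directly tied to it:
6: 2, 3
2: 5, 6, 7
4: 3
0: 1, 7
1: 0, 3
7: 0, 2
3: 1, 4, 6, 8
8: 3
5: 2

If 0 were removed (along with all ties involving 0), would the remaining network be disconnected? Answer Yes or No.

Even without 0, every remaining node can still reach every other (the residual graph is connected), so 0 is not a cut vertex.

No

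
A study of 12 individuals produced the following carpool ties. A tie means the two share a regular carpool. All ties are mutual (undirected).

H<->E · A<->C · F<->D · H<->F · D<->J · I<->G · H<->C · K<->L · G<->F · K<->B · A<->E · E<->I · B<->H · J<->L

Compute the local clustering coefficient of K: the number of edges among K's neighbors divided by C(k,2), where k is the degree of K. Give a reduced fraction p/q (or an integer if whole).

0

K's neighbors: B and L (k = 2).
Possible neighbor pairs: C(2,2) = 1. Edges among them: none → e = 0.
Clustering(K) = 0/1.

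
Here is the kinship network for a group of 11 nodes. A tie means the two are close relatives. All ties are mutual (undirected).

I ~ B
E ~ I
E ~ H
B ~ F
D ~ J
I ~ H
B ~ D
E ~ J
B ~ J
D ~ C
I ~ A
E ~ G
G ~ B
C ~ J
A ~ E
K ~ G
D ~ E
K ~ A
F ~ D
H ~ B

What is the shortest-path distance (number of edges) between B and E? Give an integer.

One shortest route is B – I – E, which uses 2 edges, and B and E are not directly tied, so nothing shorter exists. So d(B,E) = 2.

2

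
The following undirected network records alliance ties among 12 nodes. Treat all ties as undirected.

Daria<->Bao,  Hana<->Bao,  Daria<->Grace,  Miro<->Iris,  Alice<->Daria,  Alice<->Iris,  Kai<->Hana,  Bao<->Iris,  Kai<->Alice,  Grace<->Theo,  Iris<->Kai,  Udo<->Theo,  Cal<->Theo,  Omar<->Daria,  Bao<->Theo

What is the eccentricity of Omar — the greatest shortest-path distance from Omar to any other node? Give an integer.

Distances from Omar: Alice:2, Bao:2, Cal:4, Daria:1, Grace:2, Hana:3, Iris:3, Kai:3, Miro:4, Theo:3, Udo:4.
The largest is 4 (to Miro, Cal, and Udo), so the eccentricity of Omar is 4.

4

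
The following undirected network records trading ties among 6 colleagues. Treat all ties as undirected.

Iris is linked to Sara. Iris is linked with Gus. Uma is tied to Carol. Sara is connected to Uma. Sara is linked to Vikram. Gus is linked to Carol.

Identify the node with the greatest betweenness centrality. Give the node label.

Unnormalized betweenness of each node: Carol:1, Gus:1, Iris:2, Sara:5, Uma:2, Vikram:0.
Sara has the largest value, 5, making it the main broker — the node through which the most shortest paths run.

Sara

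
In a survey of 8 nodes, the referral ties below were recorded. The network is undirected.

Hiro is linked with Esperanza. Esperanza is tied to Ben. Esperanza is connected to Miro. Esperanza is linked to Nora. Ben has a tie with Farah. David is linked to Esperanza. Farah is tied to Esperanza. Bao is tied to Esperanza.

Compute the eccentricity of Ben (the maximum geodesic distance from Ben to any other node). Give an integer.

Distances from Ben: Bao:2, David:2, Esperanza:1, Farah:1, Hiro:2, Miro:2, Nora:2.
The largest is 2 (to Miro, David, Hiro, Nora, and Bao), so the eccentricity of Ben is 2.

2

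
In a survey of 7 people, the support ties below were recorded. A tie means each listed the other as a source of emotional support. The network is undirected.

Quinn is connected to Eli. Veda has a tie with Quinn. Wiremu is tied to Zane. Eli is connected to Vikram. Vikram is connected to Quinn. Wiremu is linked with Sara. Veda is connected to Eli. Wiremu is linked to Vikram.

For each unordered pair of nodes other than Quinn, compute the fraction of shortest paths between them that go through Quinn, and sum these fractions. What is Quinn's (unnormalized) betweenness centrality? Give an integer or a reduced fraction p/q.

2

Pairs whose geodesics pass through Quinn — Vikram–Veda: 1/2; Veda–Wiremu: 1/2; Veda–Sara: 1/2; Veda–Zane: 1/2.
All other pairs contribute 0.
Summing the contributions gives betweenness(Quinn) = 2.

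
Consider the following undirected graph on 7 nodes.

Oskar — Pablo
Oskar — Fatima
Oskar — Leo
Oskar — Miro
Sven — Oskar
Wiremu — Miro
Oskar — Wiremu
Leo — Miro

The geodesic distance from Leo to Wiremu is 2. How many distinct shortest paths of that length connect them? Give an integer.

The shortest distance is 2. The length-2 paths are: Leo–Oskar–Wiremu; Leo–Miro–Wiremu.
That gives 2 distinct shortest paths.

2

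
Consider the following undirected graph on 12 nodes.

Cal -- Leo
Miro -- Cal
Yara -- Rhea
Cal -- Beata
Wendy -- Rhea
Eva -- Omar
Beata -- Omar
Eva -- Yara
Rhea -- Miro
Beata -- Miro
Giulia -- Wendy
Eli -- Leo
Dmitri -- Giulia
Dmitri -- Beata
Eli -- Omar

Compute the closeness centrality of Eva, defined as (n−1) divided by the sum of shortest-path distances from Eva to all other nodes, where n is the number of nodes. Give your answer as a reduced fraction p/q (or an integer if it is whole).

Distances from Eva: Beata:2, Cal:3, Dmitri:3, Eli:2, Giulia:4, Leo:3, Miro:3, Omar:1, Rhea:2, Wendy:3, Yara:1. Sum = 27.
n = 12, so closeness = 11/27.

11/27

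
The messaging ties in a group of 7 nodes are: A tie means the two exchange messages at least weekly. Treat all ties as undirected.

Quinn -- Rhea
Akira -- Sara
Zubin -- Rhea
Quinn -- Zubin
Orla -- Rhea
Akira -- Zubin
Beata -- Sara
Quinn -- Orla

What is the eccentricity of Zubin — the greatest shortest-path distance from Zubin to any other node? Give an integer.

Distances from Zubin: Akira:1, Beata:3, Orla:2, Quinn:1, Rhea:1, Sara:2.
The largest is 3 (to Beata), so the eccentricity of Zubin is 3.

3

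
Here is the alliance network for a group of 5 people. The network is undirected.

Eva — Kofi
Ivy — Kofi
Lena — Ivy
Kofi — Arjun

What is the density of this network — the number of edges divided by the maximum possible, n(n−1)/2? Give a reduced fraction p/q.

There are 4 edges and 5 nodes, so the maximum possible is C(5,2) = 10.
Density = 4/10 = 2/5.

2/5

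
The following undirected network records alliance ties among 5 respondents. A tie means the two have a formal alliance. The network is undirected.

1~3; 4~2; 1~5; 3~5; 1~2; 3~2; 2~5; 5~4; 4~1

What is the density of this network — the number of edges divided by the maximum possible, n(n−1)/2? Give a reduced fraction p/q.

9/10

There are 9 edges and 5 nodes, so the maximum possible is C(5,2) = 10.
Density = 9/10.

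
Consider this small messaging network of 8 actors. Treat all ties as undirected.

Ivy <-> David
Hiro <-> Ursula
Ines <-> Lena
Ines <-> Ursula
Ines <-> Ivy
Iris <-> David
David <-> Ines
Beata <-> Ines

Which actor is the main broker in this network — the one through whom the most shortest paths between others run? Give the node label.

Ines

Unnormalized betweenness of each node: Beata:0, David:6, Hiro:0, Ines:17, Iris:0, Ivy:0, Lena:0, Ursula:6.
Ines has the largest value, 17, making it the main broker — the node through which the most shortest paths run.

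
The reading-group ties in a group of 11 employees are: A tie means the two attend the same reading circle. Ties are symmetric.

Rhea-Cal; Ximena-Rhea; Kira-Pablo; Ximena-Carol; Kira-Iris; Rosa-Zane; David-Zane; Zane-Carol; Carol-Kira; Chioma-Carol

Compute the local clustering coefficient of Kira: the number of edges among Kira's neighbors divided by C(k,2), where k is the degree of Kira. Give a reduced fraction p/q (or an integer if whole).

Kira's neighbors: Carol, Iris, and Pablo (k = 3).
Possible neighbor pairs: C(3,2) = 3. Edges among them: none → e = 0.
Clustering(Kira) = 0/3 = 0.

0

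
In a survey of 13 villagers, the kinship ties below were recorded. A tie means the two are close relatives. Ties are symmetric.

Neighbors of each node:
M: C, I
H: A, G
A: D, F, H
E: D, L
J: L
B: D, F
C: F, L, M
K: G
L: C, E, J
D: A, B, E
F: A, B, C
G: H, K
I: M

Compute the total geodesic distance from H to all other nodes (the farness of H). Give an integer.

35

Distances from H: A:1, B:3, C:3, D:2, E:3, F:2, G:1, I:5, J:5, K:2, L:4, M:4.
Sum = 1 + 3 + 3 + 2 + 3 + 2 + 1 + 5 + 5 + 2 + 4 + 4 = 35.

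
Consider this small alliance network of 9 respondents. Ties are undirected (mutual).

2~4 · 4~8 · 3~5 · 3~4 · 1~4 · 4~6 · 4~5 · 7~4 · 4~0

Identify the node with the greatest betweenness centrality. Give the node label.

Unnormalized betweenness of each node: 0:0, 1:0, 2:0, 3:0, 4:27, 5:0, 6:0, 7:0, 8:0.
4 has the largest value, 27, making it the main broker — the node through which the most shortest paths run.

4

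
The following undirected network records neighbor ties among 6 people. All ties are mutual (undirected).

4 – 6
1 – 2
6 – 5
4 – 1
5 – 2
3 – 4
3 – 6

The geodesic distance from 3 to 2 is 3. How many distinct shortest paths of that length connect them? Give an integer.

2

The shortest distance is 3. The length-3 paths are: 3–6–5–2; 3–4–1–2.
That gives 2 distinct shortest paths.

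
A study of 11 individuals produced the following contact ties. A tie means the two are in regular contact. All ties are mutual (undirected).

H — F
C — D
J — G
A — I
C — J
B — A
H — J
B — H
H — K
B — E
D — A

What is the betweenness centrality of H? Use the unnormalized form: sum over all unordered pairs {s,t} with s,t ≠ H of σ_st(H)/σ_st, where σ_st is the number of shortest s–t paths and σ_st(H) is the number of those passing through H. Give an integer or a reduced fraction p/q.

Pairs whose geodesics pass through H — F–E: 1; F–C: 1; F–B: 1; F–J: 1; F–D: 2/2; F–K: 1; F–A: 1; F–G: 1; F–I: 1; E–C: 1/2; E–J: 1; E–K: 1; E–G: 1; C–B: 1/2 … (+13 more pairs).
All other pairs contribute 0.
Summing the contributions gives betweenness(H) = 24.

24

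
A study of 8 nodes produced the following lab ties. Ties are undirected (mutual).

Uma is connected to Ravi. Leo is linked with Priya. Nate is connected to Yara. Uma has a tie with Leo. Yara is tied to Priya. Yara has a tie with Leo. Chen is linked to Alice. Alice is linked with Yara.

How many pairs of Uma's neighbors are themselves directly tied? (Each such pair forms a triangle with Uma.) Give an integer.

0

Uma's neighbors are Leo and Ravi, but none of them are tied to each other, so no triangle contains Uma.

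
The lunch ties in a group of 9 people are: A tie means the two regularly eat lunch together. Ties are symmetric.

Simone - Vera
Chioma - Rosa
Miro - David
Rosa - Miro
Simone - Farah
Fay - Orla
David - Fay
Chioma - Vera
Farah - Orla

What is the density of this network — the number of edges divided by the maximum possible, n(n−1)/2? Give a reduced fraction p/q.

There are 9 edges and 9 nodes, so the maximum possible is C(9,2) = 36.
Density = 9/36 = 1/4.

1/4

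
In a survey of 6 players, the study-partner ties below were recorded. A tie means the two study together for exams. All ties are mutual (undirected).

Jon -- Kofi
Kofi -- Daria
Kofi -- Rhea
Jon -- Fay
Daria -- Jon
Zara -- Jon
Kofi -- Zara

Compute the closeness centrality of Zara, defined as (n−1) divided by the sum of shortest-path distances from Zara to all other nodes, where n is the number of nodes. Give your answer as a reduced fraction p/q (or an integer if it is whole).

5/8

Distances from Zara: Daria:2, Fay:2, Jon:1, Kofi:1, Rhea:2. Sum = 8.
n = 6, so closeness = 5/8.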